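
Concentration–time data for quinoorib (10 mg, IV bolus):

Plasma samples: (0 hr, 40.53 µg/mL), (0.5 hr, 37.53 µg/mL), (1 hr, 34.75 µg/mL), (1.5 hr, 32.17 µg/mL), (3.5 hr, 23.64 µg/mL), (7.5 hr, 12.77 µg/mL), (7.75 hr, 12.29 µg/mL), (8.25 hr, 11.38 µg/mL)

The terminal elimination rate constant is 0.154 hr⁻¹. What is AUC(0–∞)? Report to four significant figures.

Trapezoidal AUC_0→8.25:
  [0→0.5]: (40.53+37.53)/2 × 0.5 = 19.515
  [0.5→1]: (37.53+34.75)/2 × 0.5 = 18.07
  [1→1.5]: (34.75+32.17)/2 × 0.5 = 16.73
  [1.5→3.5]: (32.17+23.64)/2 × 2 = 55.81
  [3.5→7.5]: (23.64+12.77)/2 × 4 = 72.82
  [7.5→7.75]: (12.77+12.29)/2 × 0.25 = 3.1325
  [7.75→8.25]: (12.29+11.38)/2 × 0.5 = 5.9175
  Sum = 191.995 µg/mL·hr
Extrapolated tail: C_last / k_e = 11.38 / 0.154 = 73.896
AUC_0→∞ = 191.995 + 73.896 = 265.891 µg/mL·hr

AUC = 265.9 µg/mL·hr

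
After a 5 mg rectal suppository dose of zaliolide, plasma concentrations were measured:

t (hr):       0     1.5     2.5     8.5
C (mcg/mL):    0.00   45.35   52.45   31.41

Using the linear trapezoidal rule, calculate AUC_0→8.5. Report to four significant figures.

Trapezoidal AUC_0→8.5:
  [0→1.5]: (0.00+45.35)/2 × 1.5 = 34.0125
  [1.5→2.5]: (45.35+52.45)/2 × 1 = 48.9
  [2.5→8.5]: (52.45+31.41)/2 × 6 = 251.58
  Sum = 334.4925 mcg/mL·hr

AUC = 334.5 mcg/mL·hr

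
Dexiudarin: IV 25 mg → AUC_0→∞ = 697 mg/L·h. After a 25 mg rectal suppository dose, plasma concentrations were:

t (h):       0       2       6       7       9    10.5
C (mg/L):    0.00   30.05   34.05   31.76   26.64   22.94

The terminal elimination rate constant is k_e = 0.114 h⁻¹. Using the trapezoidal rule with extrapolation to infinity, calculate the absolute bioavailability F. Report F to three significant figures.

F = 0.700

Trapezoidal AUC_0→10.5 (rectal suppository):
  [0→2]: (0.00+30.05)/2 × 2 = 30.05
  [2→6]: (30.05+34.05)/2 × 4 = 128.2
  [6→7]: (34.05+31.76)/2 × 1 = 32.905
  [7→9]: (31.76+26.64)/2 × 2 = 58.4
  [9→10.5]: (26.64+22.94)/2 × 1.5 = 37.185
  Sum = 286.74 mg/L·h
Tail: C_last/k_e = 22.94/0.114 = 201.228
AUC_0→∞ (rectal suppository) = 286.74 + 201.228 = 487.968 mg/L·h
F = (AUC_ev/D_ev)/(AUC_iv/D_iv) = (487.968/25)/(697/25) = 19.51872/27.88 = 0.7001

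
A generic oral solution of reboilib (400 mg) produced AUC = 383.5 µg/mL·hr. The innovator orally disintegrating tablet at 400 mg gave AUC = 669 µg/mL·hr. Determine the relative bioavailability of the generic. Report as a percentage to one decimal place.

F_rel = 57.3%

F_rel = (AUC_test/D_test) / (AUC_ref/D_ref)
      = (383.5/400) / (669/400)
      = 0.95875 / 1.6725 = 0.5732 = 57.32%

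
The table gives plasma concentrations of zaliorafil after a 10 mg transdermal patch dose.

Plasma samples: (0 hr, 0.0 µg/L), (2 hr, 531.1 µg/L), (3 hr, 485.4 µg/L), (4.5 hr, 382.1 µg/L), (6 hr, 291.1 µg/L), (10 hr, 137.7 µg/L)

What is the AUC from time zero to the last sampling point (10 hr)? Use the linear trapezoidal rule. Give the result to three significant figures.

Trapezoidal AUC_0→10:
  [0→2]: (0.0+531.1)/2 × 2 = 531.1
  [2→3]: (531.1+485.4)/2 × 1 = 508.25
  [3→4.5]: (485.4+382.1)/2 × 1.5 = 650.625
  [4.5→6]: (382.1+291.1)/2 × 1.5 = 504.9
  [6→10]: (291.1+137.7)/2 × 4 = 857.6
  Sum = 3052.475 µg/L·hr

AUC = 3050 µg/L·hr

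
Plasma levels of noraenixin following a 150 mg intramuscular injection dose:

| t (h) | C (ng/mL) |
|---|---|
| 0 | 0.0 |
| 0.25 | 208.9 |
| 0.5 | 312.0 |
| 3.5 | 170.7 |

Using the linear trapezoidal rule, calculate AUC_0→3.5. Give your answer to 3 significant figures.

AUC = 815 ng/mL·h

Trapezoidal AUC_0→3.5:
  [0→0.25]: (0.0+208.9)/2 × 0.25 = 26.1125
  [0.25→0.5]: (208.9+312.0)/2 × 0.25 = 65.1125
  [0.5→3.5]: (312.0+170.7)/2 × 3 = 724.05
  Sum = 815.275 ng/mL·h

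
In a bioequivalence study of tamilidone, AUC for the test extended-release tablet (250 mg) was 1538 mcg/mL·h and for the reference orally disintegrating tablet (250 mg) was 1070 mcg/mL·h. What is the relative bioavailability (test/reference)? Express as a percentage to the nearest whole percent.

F_rel = (AUC_test/D_test) / (AUC_ref/D_ref)
      = (1538/250) / (1070/250)
      = 6.152 / 4.28 = 1.4374 = 143.74%

F_rel = 144%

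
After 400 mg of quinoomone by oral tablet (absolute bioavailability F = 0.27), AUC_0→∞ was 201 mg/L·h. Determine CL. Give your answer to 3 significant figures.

CL = 0.537 L/h

CL = F × Dose / AUC_0→∞
   = 0.27 × 400 / 201 = 0.537313 L/h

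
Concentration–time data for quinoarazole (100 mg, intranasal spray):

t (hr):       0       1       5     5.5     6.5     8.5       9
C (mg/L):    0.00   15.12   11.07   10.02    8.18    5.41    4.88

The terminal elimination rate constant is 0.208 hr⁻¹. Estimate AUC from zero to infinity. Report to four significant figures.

Trapezoidal AUC_0→9:
  [0→1]: (0.00+15.12)/2 × 1 = 7.56
  [1→5]: (15.12+11.07)/2 × 4 = 52.38
  [5→5.5]: (11.07+10.02)/2 × 0.5 = 5.2725
  [5.5→6.5]: (10.02+8.18)/2 × 1 = 9.1
  [6.5→8.5]: (8.18+5.41)/2 × 2 = 13.59
  [8.5→9]: (5.41+4.88)/2 × 0.5 = 2.5725
  Sum = 90.475 mg/L·hr
Extrapolated tail: C_last / k_e = 4.88 / 0.208 = 23.462
AUC_0→∞ = 90.475 + 23.462 = 113.937 mg/L·hr

AUC = 113.9 mg/L·hr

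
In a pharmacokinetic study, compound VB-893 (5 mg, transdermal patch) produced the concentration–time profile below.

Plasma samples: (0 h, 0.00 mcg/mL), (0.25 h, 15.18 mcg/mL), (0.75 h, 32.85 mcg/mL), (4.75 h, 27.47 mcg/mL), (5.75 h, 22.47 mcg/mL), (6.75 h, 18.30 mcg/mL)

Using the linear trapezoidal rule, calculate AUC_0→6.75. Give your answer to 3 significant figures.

AUC = 180 mcg/mL·h

Trapezoidal AUC_0→6.75:
  [0→0.25]: (0.00+15.18)/2 × 0.25 = 1.8975
  [0.25→0.75]: (15.18+32.85)/2 × 0.5 = 12.0075
  [0.75→4.75]: (32.85+27.47)/2 × 4 = 120.64
  [4.75→5.75]: (27.47+22.47)/2 × 1 = 24.97
  [5.75→6.75]: (22.47+18.30)/2 × 1 = 20.385
  Sum = 179.9 mcg/mL·h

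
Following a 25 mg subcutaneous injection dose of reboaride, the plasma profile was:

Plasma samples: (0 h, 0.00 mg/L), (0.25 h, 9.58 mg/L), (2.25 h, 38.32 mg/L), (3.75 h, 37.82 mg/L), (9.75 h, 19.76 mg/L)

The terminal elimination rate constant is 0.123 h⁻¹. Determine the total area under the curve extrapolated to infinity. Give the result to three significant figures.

Trapezoidal AUC_0→9.75:
  [0→0.25]: (0.00+9.58)/2 × 0.25 = 1.1975
  [0.25→2.25]: (9.58+38.32)/2 × 2 = 47.9
  [2.25→3.75]: (38.32+37.82)/2 × 1.5 = 57.105
  [3.75→9.75]: (37.82+19.76)/2 × 6 = 172.74
  Sum = 278.9425 mg/L·h
Extrapolated tail: C_last / k_e = 19.76 / 0.123 = 160.650
AUC_0→∞ = 278.9425 + 160.650 = 439.5925 mg/L·h

AUC = 440 mg/L·h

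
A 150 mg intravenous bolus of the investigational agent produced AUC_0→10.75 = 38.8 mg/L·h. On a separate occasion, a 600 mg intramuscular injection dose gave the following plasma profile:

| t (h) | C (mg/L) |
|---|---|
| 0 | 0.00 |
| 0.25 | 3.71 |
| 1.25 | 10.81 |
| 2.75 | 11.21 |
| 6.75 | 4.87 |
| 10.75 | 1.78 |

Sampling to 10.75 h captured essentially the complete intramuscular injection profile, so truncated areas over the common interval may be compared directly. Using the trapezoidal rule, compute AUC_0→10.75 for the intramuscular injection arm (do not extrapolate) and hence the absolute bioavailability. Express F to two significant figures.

Trapezoidal AUC_0→10.75 (intramuscular injection):
  [0→0.25]: (0.00+3.71)/2 × 0.25 = 0.46375
  [0.25→1.25]: (3.71+10.81)/2 × 1 = 7.26
  [1.25→2.75]: (10.81+11.21)/2 × 1.5 = 16.515
  [2.75→6.75]: (11.21+4.87)/2 × 4 = 32.16
  [6.75→10.75]: (4.87+1.78)/2 × 4 = 13.3
  Sum = 69.69875 mg/L·h
F = (AUC_ev/D_ev)/(AUC_iv/D_iv) = (69.69875/600)/(38.8/150) = 0.116165/0.258667 = 0.4491

F = 0.45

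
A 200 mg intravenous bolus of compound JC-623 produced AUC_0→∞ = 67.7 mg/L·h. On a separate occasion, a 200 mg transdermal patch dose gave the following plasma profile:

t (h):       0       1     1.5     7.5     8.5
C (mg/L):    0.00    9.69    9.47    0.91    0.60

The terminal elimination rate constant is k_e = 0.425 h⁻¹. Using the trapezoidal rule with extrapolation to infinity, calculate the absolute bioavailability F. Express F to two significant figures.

Trapezoidal AUC_0→8.5 (transdermal patch):
  [0→1]: (0.00+9.69)/2 × 1 = 4.845
  [1→1.5]: (9.69+9.47)/2 × 0.5 = 4.79
  [1.5→7.5]: (9.47+0.91)/2 × 6 = 31.14
  [7.5→8.5]: (0.91+0.60)/2 × 1 = 0.755
  Sum = 41.53 mg/L·h
Tail: C_last/k_e = 0.60/0.425 = 1.412
AUC_0→∞ (transdermal patch) = 41.53 + 1.412 = 42.942 mg/L·h
F = (AUC_ev/D_ev)/(AUC_iv/D_iv) = (42.942/200)/(67.7/200) = 0.21471/0.3385 = 0.6343

F = 0.63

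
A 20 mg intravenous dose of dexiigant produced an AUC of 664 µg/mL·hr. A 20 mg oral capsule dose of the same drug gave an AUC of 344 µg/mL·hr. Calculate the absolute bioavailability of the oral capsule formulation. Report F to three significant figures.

F = 0.518

F = (AUC_ev / D_ev) / (AUC_iv / D_iv)
  = (344/20) / (664/20)
  = 17.2 / 33.2 = 0.5181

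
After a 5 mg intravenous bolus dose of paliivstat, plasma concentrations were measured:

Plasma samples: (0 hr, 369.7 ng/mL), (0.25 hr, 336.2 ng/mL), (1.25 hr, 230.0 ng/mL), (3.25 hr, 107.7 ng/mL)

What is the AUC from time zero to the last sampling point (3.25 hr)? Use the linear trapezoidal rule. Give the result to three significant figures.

AUC = 709 ng/mL·hr

Trapezoidal AUC_0→3.25:
  [0→0.25]: (369.7+336.2)/2 × 0.25 = 88.2375
  [0.25→1.25]: (336.2+230.0)/2 × 1 = 283.1
  [1.25→3.25]: (230.0+107.7)/2 × 2 = 337.7
  Sum = 709.0375 ng/mL·hr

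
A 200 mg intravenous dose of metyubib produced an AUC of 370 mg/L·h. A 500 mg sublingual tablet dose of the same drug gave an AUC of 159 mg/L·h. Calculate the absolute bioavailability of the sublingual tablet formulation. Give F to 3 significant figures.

F = (AUC_ev / D_ev) / (AUC_iv / D_iv)
  = (159/500) / (370/200)
  = 0.318 / 1.85 = 0.1719

F = 0.172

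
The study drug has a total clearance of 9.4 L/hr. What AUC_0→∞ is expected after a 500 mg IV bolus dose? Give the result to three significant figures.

AUC = 53.2 mg/L·hr

AUC_0→∞ = Dose_iv / CL
        = 500 / 9.4 = 53.1915 mg/L·hr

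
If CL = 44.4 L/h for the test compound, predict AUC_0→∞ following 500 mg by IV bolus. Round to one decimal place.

AUC = 11.3 mg/L·h

AUC_0→∞ = Dose_iv / CL
        = 500 / 44.4 = 11.2613 mg/L·h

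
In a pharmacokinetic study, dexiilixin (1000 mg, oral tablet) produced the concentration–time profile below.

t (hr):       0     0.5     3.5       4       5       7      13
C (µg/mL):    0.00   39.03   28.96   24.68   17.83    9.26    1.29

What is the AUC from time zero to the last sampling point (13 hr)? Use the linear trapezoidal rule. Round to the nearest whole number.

AUC = 205 µg/mL·hr

Trapezoidal AUC_0→13:
  [0→0.5]: (0.00+39.03)/2 × 0.5 = 9.7575
  [0.5→3.5]: (39.03+28.96)/2 × 3 = 101.985
  [3.5→4]: (28.96+24.68)/2 × 0.5 = 13.41
  [4→5]: (24.68+17.83)/2 × 1 = 21.255
  [5→7]: (17.83+9.26)/2 × 2 = 27.09
  [7→13]: (9.26+1.29)/2 × 6 = 31.65
  Sum = 205.1475 µg/mL·hr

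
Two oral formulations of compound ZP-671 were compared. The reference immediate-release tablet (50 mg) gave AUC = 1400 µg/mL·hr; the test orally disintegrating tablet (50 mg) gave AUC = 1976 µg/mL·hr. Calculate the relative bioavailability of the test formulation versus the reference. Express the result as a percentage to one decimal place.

F_rel = 141.1%

F_rel = (AUC_test/D_test) / (AUC_ref/D_ref)
      = (1976/50) / (1400/50)
      = 39.52 / 28 = 1.4114 = 141.14%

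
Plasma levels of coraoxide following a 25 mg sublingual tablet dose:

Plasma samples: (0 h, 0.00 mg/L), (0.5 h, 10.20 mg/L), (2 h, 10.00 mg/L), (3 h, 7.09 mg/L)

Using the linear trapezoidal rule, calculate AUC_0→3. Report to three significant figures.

Trapezoidal AUC_0→3:
  [0→0.5]: (0.00+10.20)/2 × 0.5 = 2.55
  [0.5→2]: (10.20+10.00)/2 × 1.5 = 15.15
  [2→3]: (10.00+7.09)/2 × 1 = 8.545
  Sum = 26.245 mg/L·h

AUC = 26.2 mg/L·h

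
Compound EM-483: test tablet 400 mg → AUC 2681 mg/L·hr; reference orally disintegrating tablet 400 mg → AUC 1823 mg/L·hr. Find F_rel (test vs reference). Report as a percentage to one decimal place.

F_rel = (AUC_test/D_test) / (AUC_ref/D_ref)
      = (2681/400) / (1823/400)
      = 6.7025 / 4.5575 = 1.4707 = 147.07%

F_rel = 147.1%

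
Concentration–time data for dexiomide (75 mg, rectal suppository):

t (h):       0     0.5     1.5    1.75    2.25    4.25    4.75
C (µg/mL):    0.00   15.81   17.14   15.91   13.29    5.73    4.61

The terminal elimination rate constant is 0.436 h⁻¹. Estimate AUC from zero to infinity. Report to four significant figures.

Trapezoidal AUC_0→4.75:
  [0→0.5]: (0.00+15.81)/2 × 0.5 = 3.9525
  [0.5→1.5]: (15.81+17.14)/2 × 1 = 16.475
  [1.5→1.75]: (17.14+15.91)/2 × 0.25 = 4.13125
  [1.75→2.25]: (15.91+13.29)/2 × 0.5 = 7.3
  [2.25→4.25]: (13.29+5.73)/2 × 2 = 19.02
  [4.25→4.75]: (5.73+4.61)/2 × 0.5 = 2.585
  Sum = 53.46375 µg/mL·h
Extrapolated tail: C_last / k_e = 4.61 / 0.436 = 10.573
AUC_0→∞ = 53.46375 + 10.573 = 64.03675 µg/mL·h

AUC = 64.04 µg/mL·h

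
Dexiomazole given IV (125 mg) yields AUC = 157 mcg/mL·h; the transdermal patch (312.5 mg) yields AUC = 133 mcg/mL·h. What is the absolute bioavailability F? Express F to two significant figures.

F = (AUC_ev / D_ev) / (AUC_iv / D_iv)
  = (133/312.5) / (157/125)
  = 0.4256 / 1.256 = 0.3389

F = 0.34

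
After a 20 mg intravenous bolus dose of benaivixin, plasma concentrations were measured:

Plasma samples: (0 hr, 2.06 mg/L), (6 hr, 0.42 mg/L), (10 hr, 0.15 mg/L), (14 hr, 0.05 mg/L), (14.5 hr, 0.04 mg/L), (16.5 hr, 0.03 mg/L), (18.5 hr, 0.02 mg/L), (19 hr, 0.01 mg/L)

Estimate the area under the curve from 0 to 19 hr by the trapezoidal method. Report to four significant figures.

AUC = 9.130 mg/L·hr

Trapezoidal AUC_0→19:
  [0→6]: (2.06+0.42)/2 × 6 = 7.44
  [6→10]: (0.42+0.15)/2 × 4 = 1.14
  [10→14]: (0.15+0.05)/2 × 4 = 0.4
  [14→14.5]: (0.05+0.04)/2 × 0.5 = 0.0225
  [14.5→16.5]: (0.04+0.03)/2 × 2 = 0.07
  [16.5→18.5]: (0.03+0.02)/2 × 2 = 0.05
  [18.5→19]: (0.02+0.01)/2 × 0.5 = 0.0075
  Sum = 9.13 mg/L·hr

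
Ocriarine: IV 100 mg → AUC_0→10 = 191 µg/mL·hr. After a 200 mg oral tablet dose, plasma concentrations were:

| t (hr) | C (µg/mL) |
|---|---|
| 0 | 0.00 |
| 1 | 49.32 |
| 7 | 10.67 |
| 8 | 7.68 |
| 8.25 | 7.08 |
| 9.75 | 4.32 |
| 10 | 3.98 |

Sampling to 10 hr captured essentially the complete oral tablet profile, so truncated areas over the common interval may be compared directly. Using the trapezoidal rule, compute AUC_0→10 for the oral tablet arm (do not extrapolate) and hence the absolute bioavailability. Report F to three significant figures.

F = 0.590

Trapezoidal AUC_0→10 (oral tablet):
  [0→1]: (0.00+49.32)/2 × 1 = 24.66
  [1→7]: (49.32+10.67)/2 × 6 = 179.97
  [7→8]: (10.67+7.68)/2 × 1 = 9.175
  [8→8.25]: (7.68+7.08)/2 × 0.25 = 1.845
  [8.25→9.75]: (7.08+4.32)/2 × 1.5 = 8.55
  [9.75→10]: (4.32+3.98)/2 × 0.25 = 1.0375
  Sum = 225.2375 µg/mL·hr
F = (AUC_ev/D_ev)/(AUC_iv/D_iv) = (225.2375/200)/(191/100) = 1.1261875/1.91 = 0.5896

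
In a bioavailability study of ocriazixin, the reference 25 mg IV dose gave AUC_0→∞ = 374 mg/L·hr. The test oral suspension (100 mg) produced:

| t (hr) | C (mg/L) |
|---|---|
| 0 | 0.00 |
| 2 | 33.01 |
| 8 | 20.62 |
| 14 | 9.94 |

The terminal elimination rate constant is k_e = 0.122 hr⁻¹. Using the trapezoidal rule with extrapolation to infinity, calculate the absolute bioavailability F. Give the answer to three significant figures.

F = 0.245

Trapezoidal AUC_0→14 (oral suspension):
  [0→2]: (0.00+33.01)/2 × 2 = 33.01
  [2→8]: (33.01+20.62)/2 × 6 = 160.89
  [8→14]: (20.62+9.94)/2 × 6 = 91.68
  Sum = 285.58 mg/L·hr
Tail: C_last/k_e = 9.94/0.122 = 81.475
AUC_0→∞ (oral suspension) = 285.58 + 81.475 = 367.055 mg/L·hr
F = (AUC_ev/D_ev)/(AUC_iv/D_iv) = (367.055/100)/(374/25) = 3.67055/14.96 = 0.2454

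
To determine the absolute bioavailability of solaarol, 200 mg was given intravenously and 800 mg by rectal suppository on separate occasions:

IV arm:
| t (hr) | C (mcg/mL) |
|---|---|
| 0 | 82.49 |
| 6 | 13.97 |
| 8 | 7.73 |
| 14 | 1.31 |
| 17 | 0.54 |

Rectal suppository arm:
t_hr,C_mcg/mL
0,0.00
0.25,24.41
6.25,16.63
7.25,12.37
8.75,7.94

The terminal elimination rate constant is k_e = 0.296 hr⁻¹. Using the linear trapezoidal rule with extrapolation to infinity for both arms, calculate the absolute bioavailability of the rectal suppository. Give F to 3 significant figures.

Trapezoidal AUC_0→17 (IV):
  [0→6]: (82.49+13.97)/2 × 6 = 289.38
  [6→8]: (13.97+7.73)/2 × 2 = 21.7
  [8→14]: (7.73+1.31)/2 × 6 = 27.12
  [14→17]: (1.31+0.54)/2 × 3 = 2.775
  Sum = 340.975 mcg/mL·hr
IV tail: 0.54/0.296 = 1.824; AUC_iv,0→∞ = 340.975 + 1.824 = 342.799 mcg/mL·hr
Trapezoidal AUC_0→8.75 (rectal suppository):
  [0→0.25]: (0.00+24.41)/2 × 0.25 = 3.05125
  [0.25→6.25]: (24.41+16.63)/2 × 6 = 123.12
  [6.25→7.25]: (16.63+12.37)/2 × 1 = 14.5
  [7.25→8.75]: (12.37+7.94)/2 × 1.5 = 15.2325
  Sum = 155.90375 mcg/mL·hr
rectal suppository tail: 7.94/0.296 = 26.824; AUC_ev,0→∞ = 155.90375 + 26.824 = 182.72775 mcg/mL·hr
F = (AUC_ev/D_ev)/(AUC_iv/D_iv) = (182.72775/800)/(342.799/200) = 0.22841/1.713995 = 0.1333

F = 0.133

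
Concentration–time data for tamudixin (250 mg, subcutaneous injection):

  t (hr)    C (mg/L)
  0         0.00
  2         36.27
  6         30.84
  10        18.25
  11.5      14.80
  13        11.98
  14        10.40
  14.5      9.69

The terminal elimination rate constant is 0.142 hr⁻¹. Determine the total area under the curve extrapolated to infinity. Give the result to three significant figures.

AUC = 398 mg/L·hr

Trapezoidal AUC_0→14.5:
  [0→2]: (0.00+36.27)/2 × 2 = 36.27
  [2→6]: (36.27+30.84)/2 × 4 = 134.22
  [6→10]: (30.84+18.25)/2 × 4 = 98.18
  [10→11.5]: (18.25+14.80)/2 × 1.5 = 24.7875
  [11.5→13]: (14.80+11.98)/2 × 1.5 = 20.085
  [13→14]: (11.98+10.40)/2 × 1 = 11.19
  [14→14.5]: (10.40+9.69)/2 × 0.5 = 5.0225
  Sum = 329.755 mg/L·hr
Extrapolated tail: C_last / k_e = 9.69 / 0.142 = 68.239
AUC_0→∞ = 329.755 + 68.239 = 397.994 mg/L·hr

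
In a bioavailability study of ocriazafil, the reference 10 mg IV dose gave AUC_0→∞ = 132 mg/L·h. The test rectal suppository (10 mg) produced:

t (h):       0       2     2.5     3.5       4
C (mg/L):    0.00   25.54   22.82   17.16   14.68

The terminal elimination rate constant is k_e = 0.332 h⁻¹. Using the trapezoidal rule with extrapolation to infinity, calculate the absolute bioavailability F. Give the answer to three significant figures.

Trapezoidal AUC_0→4 (rectal suppository):
  [0→2]: (0.00+25.54)/2 × 2 = 25.54
  [2→2.5]: (25.54+22.82)/2 × 0.5 = 12.09
  [2.5→3.5]: (22.82+17.16)/2 × 1 = 19.99
  [3.5→4]: (17.16+14.68)/2 × 0.5 = 7.96
  Sum = 65.58 mg/L·h
Tail: C_last/k_e = 14.68/0.332 = 44.217
AUC_0→∞ (rectal suppository) = 65.58 + 44.217 = 109.797 mg/L·h
F = (AUC_ev/D_ev)/(AUC_iv/D_iv) = (109.797/10)/(132/10) = 10.9797/13.2 = 0.8318

F = 0.832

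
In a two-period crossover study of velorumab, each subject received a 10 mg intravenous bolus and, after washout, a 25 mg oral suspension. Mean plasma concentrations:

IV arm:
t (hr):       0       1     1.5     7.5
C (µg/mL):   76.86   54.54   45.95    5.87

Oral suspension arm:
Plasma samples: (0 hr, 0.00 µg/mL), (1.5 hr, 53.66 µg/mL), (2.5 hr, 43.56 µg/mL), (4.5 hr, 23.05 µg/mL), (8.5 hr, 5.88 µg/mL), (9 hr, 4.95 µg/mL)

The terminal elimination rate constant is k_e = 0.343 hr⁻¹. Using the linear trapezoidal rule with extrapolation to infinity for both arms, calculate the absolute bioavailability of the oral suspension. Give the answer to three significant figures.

Trapezoidal AUC_0→7.5 (IV):
  [0→1]: (76.86+54.54)/2 × 1 = 65.7
  [1→1.5]: (54.54+45.95)/2 × 0.5 = 25.1225
  [1.5→7.5]: (45.95+5.87)/2 × 6 = 155.46
  Sum = 246.2825 µg/mL·hr
IV tail: 5.87/0.343 = 17.114; AUC_iv,0→∞ = 246.2825 + 17.114 = 263.3965 µg/mL·hr
Trapezoidal AUC_0→9 (oral suspension):
  [0→1.5]: (0.00+53.66)/2 × 1.5 = 40.245
  [1.5→2.5]: (53.66+43.56)/2 × 1 = 48.61
  [2.5→4.5]: (43.56+23.05)/2 × 2 = 66.61
  [4.5→8.5]: (23.05+5.88)/2 × 4 = 57.86
  [8.5→9]: (5.88+4.95)/2 × 0.5 = 2.7075
  Sum = 216.0325 µg/mL·hr
oral suspension tail: 4.95/0.343 = 14.431; AUC_ev,0→∞ = 216.0325 + 14.431 = 230.4635 µg/mL·hr
F = (AUC_ev/D_ev)/(AUC_iv/D_iv) = (230.4635/25)/(263.3965/10) = 9.21854/26.33965 = 0.3500

F = 0.350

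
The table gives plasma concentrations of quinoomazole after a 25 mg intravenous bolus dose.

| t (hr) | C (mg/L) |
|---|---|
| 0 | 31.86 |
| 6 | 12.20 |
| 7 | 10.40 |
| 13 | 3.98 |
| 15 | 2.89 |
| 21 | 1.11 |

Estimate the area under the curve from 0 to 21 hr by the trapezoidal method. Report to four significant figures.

AUC = 205.5 mg/L·hr

Trapezoidal AUC_0→21:
  [0→6]: (31.86+12.20)/2 × 6 = 132.18
  [6→7]: (12.20+10.40)/2 × 1 = 11.3
  [7→13]: (10.40+3.98)/2 × 6 = 43.14
  [13→15]: (3.98+2.89)/2 × 2 = 6.87
  [15→21]: (2.89+1.11)/2 × 6 = 12.0
  Sum = 205.49 mg/L·hr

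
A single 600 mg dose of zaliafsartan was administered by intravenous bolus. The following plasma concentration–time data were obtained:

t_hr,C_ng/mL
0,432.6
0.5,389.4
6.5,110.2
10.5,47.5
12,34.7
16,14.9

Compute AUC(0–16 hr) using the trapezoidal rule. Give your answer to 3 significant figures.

AUC = 2180 ng/mL·hr

Trapezoidal AUC_0→16:
  [0→0.5]: (432.6+389.4)/2 × 0.5 = 205.5
  [0.5→6.5]: (389.4+110.2)/2 × 6 = 1498.8
  [6.5→10.5]: (110.2+47.5)/2 × 4 = 315.4
  [10.5→12]: (47.5+34.7)/2 × 1.5 = 61.65
  [12→16]: (34.7+14.9)/2 × 4 = 99.2
  Sum = 2180.55 ng/mL·hr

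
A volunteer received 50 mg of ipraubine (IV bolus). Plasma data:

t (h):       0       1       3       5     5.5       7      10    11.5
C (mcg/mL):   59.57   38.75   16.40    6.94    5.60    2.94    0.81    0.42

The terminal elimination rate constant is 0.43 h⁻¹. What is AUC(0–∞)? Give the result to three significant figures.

Trapezoidal AUC_0→11.5:
  [0→1]: (59.57+38.75)/2 × 1 = 49.16
  [1→3]: (38.75+16.40)/2 × 2 = 55.15
  [3→5]: (16.40+6.94)/2 × 2 = 23.34
  [5→5.5]: (6.94+5.60)/2 × 0.5 = 3.135
  [5.5→7]: (5.60+2.94)/2 × 1.5 = 6.405
  [7→10]: (2.94+0.81)/2 × 3 = 5.625
  [10→11.5]: (0.81+0.42)/2 × 1.5 = 0.9225
  Sum = 143.7375 mcg/mL·h
Extrapolated tail: C_last / k_e = 0.42 / 0.43 = 0.977
AUC_0→∞ = 143.7375 + 0.977 = 144.7145 mcg/mL·h

AUC = 145 mcg/mL·h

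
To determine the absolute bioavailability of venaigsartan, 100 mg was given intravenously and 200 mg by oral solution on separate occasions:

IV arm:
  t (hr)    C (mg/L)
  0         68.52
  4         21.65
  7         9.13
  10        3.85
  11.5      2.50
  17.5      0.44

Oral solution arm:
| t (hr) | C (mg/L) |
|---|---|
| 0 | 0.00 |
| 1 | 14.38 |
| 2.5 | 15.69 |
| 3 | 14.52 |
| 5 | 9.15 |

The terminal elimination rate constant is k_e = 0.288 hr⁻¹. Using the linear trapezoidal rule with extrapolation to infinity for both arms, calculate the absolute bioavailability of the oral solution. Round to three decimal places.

Trapezoidal AUC_0→17.5 (IV):
  [0→4]: (68.52+21.65)/2 × 4 = 180.34
  [4→7]: (21.65+9.13)/2 × 3 = 46.17
  [7→10]: (9.13+3.85)/2 × 3 = 19.47
  [10→11.5]: (3.85+2.50)/2 × 1.5 = 4.7625
  [11.5→17.5]: (2.50+0.44)/2 × 6 = 8.82
  Sum = 259.5625 mg/L·hr
IV tail: 0.44/0.288 = 1.528; AUC_iv,0→∞ = 259.5625 + 1.528 = 261.0905 mg/L·hr
Trapezoidal AUC_0→5 (oral solution):
  [0→1]: (0.00+14.38)/2 × 1 = 7.19
  [1→2.5]: (14.38+15.69)/2 × 1.5 = 22.5525
  [2.5→3]: (15.69+14.52)/2 × 0.5 = 7.5525
  [3→5]: (14.52+9.15)/2 × 2 = 23.67
  Sum = 60.965 mg/L·hr
oral solution tail: 9.15/0.288 = 31.771; AUC_ev,0→∞ = 60.965 + 31.771 = 92.736 mg/L·hr
F = (AUC_ev/D_ev)/(AUC_iv/D_iv) = (92.736/200)/(261.0905/100) = 0.46368/2.610905 = 0.1776

F = 0.178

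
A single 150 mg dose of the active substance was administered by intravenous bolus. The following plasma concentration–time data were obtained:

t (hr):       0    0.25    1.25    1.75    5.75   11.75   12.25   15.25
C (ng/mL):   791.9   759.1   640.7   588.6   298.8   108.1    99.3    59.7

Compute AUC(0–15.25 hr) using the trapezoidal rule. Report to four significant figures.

Trapezoidal AUC_0→15.25:
  [0→0.25]: (791.9+759.1)/2 × 0.25 = 193.875
  [0.25→1.25]: (759.1+640.7)/2 × 1 = 699.9
  [1.25→1.75]: (640.7+588.6)/2 × 0.5 = 307.325
  [1.75→5.75]: (588.6+298.8)/2 × 4 = 1774.8
  [5.75→11.75]: (298.8+108.1)/2 × 6 = 1220.7
  [11.75→12.25]: (108.1+99.3)/2 × 0.5 = 51.85
  [12.25→15.25]: (99.3+59.7)/2 × 3 = 238.5
  Sum = 4486.95 ng/mL·hr

AUC = 4487 ng/mL·hr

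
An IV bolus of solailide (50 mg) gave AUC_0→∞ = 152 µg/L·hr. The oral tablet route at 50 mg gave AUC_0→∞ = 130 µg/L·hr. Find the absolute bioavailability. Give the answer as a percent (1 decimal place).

F = 85.5%

F = (AUC_ev / D_ev) / (AUC_iv / D_iv)
  = (130/50) / (152/50)
  = 2.6 / 3.04 = 0.8553
  = 85.53%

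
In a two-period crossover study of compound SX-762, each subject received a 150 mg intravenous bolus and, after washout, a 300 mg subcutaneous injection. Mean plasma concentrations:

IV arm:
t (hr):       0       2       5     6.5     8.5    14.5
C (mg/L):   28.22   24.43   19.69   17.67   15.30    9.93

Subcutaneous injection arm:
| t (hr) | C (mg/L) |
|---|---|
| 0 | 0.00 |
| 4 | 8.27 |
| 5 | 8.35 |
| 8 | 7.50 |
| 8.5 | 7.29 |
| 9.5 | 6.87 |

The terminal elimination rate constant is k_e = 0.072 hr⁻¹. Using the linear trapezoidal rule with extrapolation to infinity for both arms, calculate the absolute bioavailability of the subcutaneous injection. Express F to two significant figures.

F = 0.20

Trapezoidal AUC_0→14.5 (IV):
  [0→2]: (28.22+24.43)/2 × 2 = 52.65
  [2→5]: (24.43+19.69)/2 × 3 = 66.18
  [5→6.5]: (19.69+17.67)/2 × 1.5 = 28.02
  [6.5→8.5]: (17.67+15.30)/2 × 2 = 32.97
  [8.5→14.5]: (15.30+9.93)/2 × 6 = 75.69
  Sum = 255.51 mg/L·hr
IV tail: 9.93/0.072 = 137.917; AUC_iv,0→∞ = 255.51 + 137.917 = 393.427 mg/L·hr
Trapezoidal AUC_0→9.5 (subcutaneous injection):
  [0→4]: (0.00+8.27)/2 × 4 = 16.54
  [4→5]: (8.27+8.35)/2 × 1 = 8.31
  [5→8]: (8.35+7.50)/2 × 3 = 23.775
  [8→8.5]: (7.50+7.29)/2 × 0.5 = 3.6975
  [8.5→9.5]: (7.29+6.87)/2 × 1 = 7.08
  Sum = 59.4025 mg/L·hr
subcutaneous injection tail: 6.87/0.072 = 95.417; AUC_ev,0→∞ = 59.4025 + 95.417 = 154.8195 mg/L·hr
F = (AUC_ev/D_ev)/(AUC_iv/D_iv) = (154.8195/300)/(393.427/150) = 0.516065/2.62285 = 0.1968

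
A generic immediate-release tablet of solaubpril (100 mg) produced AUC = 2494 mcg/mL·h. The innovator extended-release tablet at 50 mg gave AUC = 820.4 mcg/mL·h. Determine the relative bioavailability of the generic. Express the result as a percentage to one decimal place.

F_rel = (AUC_test/D_test) / (AUC_ref/D_ref)
      = (2494/100) / (820.4/50)
      = 24.94 / 16.408 = 1.5200 = 152.00%

F_rel = 152.0%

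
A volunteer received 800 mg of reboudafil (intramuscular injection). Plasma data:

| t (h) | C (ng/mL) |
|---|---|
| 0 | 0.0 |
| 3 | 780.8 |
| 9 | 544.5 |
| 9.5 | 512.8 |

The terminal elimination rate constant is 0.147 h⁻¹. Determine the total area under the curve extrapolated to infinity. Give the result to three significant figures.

Trapezoidal AUC_0→9.5:
  [0→3]: (0.0+780.8)/2 × 3 = 1171.2
  [3→9]: (780.8+544.5)/2 × 6 = 3975.9
  [9→9.5]: (544.5+512.8)/2 × 0.5 = 264.325
  Sum = 5411.425 ng/mL·h
Extrapolated tail: C_last / k_e = 512.8 / 0.147 = 3488.435
AUC_0→∞ = 5411.425 + 3488.435 = 8899.86 ng/mL·h

AUC = 8900 ng/mL·h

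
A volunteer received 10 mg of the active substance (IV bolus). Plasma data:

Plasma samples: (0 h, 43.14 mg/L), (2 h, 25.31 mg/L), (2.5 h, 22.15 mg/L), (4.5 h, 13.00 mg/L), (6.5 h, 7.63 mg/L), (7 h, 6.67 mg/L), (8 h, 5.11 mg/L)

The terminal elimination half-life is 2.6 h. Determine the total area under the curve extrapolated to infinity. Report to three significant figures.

AUC = 165 mg/L·h

Trapezoidal AUC_0→8:
  [0→2]: (43.14+25.31)/2 × 2 = 68.45
  [2→2.5]: (25.31+22.15)/2 × 0.5 = 11.865
  [2.5→4.5]: (22.15+13.00)/2 × 2 = 35.15
  [4.5→6.5]: (13.00+7.63)/2 × 2 = 20.63
  [6.5→7]: (7.63+6.67)/2 × 0.5 = 3.575
  [7→8]: (6.67+5.11)/2 × 1 = 5.89
  Sum = 145.56 mg/L·h
k_e = ln2 / t½ = 0.693147 / 2.6 = 0.2666 h^-1
Extrapolated tail: C_last / k_e = 5.11 / 0.2666 = 19.167
AUC_0→∞ = 145.56 + 19.167 = 164.727 mg/L·h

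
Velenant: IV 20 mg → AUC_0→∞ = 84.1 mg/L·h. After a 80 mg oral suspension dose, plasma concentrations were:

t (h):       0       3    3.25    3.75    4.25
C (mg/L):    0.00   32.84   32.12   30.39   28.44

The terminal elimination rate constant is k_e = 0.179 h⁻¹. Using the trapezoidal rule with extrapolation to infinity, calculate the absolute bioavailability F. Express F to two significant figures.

Trapezoidal AUC_0→4.25 (oral suspension):
  [0→3]: (0.00+32.84)/2 × 3 = 49.26
  [3→3.25]: (32.84+32.12)/2 × 0.25 = 8.12
  [3.25→3.75]: (32.12+30.39)/2 × 0.5 = 15.6275
  [3.75→4.25]: (30.39+28.44)/2 × 0.5 = 14.7075
  Sum = 87.715 mg/L·h
Tail: C_last/k_e = 28.44/0.179 = 158.883
AUC_0→∞ (oral suspension) = 87.715 + 158.883 = 246.598 mg/L·h
F = (AUC_ev/D_ev)/(AUC_iv/D_iv) = (246.598/80)/(84.1/20) = 3.082475/4.205 = 0.7330

F = 0.73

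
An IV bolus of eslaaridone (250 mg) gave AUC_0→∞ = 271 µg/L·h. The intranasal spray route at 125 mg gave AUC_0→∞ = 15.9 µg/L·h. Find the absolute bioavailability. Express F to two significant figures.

F = (AUC_ev / D_ev) / (AUC_iv / D_iv)
  = (15.9/125) / (271/250)
  = 0.1272 / 1.084 = 0.1173

F = 0.12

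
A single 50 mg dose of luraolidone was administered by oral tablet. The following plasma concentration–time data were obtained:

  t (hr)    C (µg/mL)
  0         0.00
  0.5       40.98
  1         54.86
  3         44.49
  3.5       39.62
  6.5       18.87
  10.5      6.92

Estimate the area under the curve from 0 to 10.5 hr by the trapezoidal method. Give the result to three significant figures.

AUC = 294 µg/mL·hr

Trapezoidal AUC_0→10.5:
  [0→0.5]: (0.00+40.98)/2 × 0.5 = 10.245
  [0.5→1]: (40.98+54.86)/2 × 0.5 = 23.96
  [1→3]: (54.86+44.49)/2 × 2 = 99.35
  [3→3.5]: (44.49+39.62)/2 × 0.5 = 21.0275
  [3.5→6.5]: (39.62+18.87)/2 × 3 = 87.735
  [6.5→10.5]: (18.87+6.92)/2 × 4 = 51.58
  Sum = 293.8975 µg/mL·hr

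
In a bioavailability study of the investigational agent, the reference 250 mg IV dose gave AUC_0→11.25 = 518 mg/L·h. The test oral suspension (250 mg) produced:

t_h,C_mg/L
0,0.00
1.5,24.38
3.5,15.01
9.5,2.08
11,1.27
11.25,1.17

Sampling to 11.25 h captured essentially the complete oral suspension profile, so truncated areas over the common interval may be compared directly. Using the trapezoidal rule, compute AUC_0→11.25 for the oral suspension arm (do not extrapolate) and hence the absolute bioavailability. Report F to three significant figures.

Trapezoidal AUC_0→11.25 (oral suspension):
  [0→1.5]: (0.00+24.38)/2 × 1.5 = 18.285
  [1.5→3.5]: (24.38+15.01)/2 × 2 = 39.39
  [3.5→9.5]: (15.01+2.08)/2 × 6 = 51.27
  [9.5→11]: (2.08+1.27)/2 × 1.5 = 2.5125
  [11→11.25]: (1.27+1.17)/2 × 0.25 = 0.305
  Sum = 111.7625 mg/L·h
F = (AUC_ev/D_ev)/(AUC_iv/D_iv) = (111.7625/250)/(518/250) = 0.44705/2.072 = 0.2158

F = 0.216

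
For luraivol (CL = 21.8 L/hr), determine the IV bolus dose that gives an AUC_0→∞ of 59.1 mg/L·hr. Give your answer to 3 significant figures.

Dose = 1290 mg

Dose_iv = CL × AUC_0→∞
     = 21.8 × 59.1 = 1288.38 mg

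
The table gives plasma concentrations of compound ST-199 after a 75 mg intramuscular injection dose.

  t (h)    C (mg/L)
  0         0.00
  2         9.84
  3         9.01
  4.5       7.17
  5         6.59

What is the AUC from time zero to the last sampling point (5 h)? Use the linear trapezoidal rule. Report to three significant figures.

Trapezoidal AUC_0→5:
  [0→2]: (0.00+9.84)/2 × 2 = 9.84
  [2→3]: (9.84+9.01)/2 × 1 = 9.425
  [3→4.5]: (9.01+7.17)/2 × 1.5 = 12.135
  [4.5→5]: (7.17+6.59)/2 × 0.5 = 3.44
  Sum = 34.84 mg/L·h

AUC = 34.8 mg/L·h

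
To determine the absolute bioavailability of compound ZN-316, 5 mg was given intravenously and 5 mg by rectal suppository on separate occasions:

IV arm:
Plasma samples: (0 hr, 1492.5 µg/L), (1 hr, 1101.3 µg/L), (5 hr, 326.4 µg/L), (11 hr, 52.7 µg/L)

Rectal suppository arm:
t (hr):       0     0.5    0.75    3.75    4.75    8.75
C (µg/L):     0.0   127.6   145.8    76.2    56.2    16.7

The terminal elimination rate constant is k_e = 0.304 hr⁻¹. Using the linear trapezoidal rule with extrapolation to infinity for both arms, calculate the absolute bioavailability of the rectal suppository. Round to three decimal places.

F = 0.122

Trapezoidal AUC_0→11 (IV):
  [0→1]: (1492.5+1101.3)/2 × 1 = 1296.9
  [1→5]: (1101.3+326.4)/2 × 4 = 2855.4
  [5→11]: (326.4+52.7)/2 × 6 = 1137.3
  Sum = 5289.6 µg/L·hr
IV tail: 52.7/0.304 = 173.355; AUC_iv,0→∞ = 5289.6 + 173.355 = 5462.955 µg/L·hr
Trapezoidal AUC_0→8.75 (rectal suppository):
  [0→0.5]: (0.0+127.6)/2 × 0.5 = 31.9
  [0.5→0.75]: (127.6+145.8)/2 × 0.25 = 34.175
  [0.75→3.75]: (145.8+76.2)/2 × 3 = 333.0
  [3.75→4.75]: (76.2+56.2)/2 × 1 = 66.2
  [4.75→8.75]: (56.2+16.7)/2 × 4 = 145.8
  Sum = 611.075 µg/L·hr
rectal suppository tail: 16.7/0.304 = 54.934; AUC_ev,0→∞ = 611.075 + 54.934 = 666.009 µg/L·hr
F = (AUC_ev/D_ev)/(AUC_iv/D_iv) = (666.009/5)/(5462.955/5) = 133.2018/1092.591 = 0.1219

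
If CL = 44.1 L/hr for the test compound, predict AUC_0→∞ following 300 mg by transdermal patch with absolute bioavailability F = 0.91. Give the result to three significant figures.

AUC_0→∞ = F × Dose / CL
        = 0.91 × 300 / 44.1 = 6.19048 mg/L·hr

AUC = 6.19 mg/L·hr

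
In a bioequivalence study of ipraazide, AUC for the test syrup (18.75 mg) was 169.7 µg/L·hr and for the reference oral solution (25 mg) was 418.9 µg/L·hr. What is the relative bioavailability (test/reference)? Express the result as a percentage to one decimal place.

F_rel = (AUC_test/D_test) / (AUC_ref/D_ref)
      = (169.7/18.75) / (418.9/25)
      = 9.05067 / 16.756 = 0.5401 = 54.01%

F_rel = 54.0%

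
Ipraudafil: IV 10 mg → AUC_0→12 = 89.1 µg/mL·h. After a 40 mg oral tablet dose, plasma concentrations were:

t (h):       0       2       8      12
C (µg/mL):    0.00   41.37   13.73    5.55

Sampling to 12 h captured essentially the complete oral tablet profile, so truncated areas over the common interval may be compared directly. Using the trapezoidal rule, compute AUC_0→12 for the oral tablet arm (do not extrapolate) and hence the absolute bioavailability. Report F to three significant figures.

F = 0.688

Trapezoidal AUC_0→12 (oral tablet):
  [0→2]: (0.00+41.37)/2 × 2 = 41.37
  [2→8]: (41.37+13.73)/2 × 6 = 165.3
  [8→12]: (13.73+5.55)/2 × 4 = 38.56
  Sum = 245.23 µg/mL·h
F = (AUC_ev/D_ev)/(AUC_iv/D_iv) = (245.23/40)/(89.1/10) = 6.13075/8.91 = 0.6881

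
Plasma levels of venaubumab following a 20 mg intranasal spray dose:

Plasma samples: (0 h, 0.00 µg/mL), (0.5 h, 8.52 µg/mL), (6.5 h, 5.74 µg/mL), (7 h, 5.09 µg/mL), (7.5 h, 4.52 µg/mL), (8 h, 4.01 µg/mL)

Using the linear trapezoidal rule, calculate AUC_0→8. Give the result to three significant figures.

Trapezoidal AUC_0→8:
  [0→0.5]: (0.00+8.52)/2 × 0.5 = 2.13
  [0.5→6.5]: (8.52+5.74)/2 × 6 = 42.78
  [6.5→7]: (5.74+5.09)/2 × 0.5 = 2.7075
  [7→7.5]: (5.09+4.52)/2 × 0.5 = 2.4025
  [7.5→8]: (4.52+4.01)/2 × 0.5 = 2.1325
  Sum = 52.1525 µg/mL·h

AUC = 52.2 µg/mL·h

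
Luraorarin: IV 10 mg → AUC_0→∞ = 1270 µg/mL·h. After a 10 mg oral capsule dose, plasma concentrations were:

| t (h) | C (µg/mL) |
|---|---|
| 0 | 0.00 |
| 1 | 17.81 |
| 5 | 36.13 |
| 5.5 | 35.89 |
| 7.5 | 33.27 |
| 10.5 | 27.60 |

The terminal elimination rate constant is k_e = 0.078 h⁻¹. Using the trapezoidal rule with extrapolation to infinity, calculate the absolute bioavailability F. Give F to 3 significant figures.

Trapezoidal AUC_0→10.5 (oral capsule):
  [0→1]: (0.00+17.81)/2 × 1 = 8.905
  [1→5]: (17.81+36.13)/2 × 4 = 107.88
  [5→5.5]: (36.13+35.89)/2 × 0.5 = 18.005
  [5.5→7.5]: (35.89+33.27)/2 × 2 = 69.16
  [7.5→10.5]: (33.27+27.60)/2 × 3 = 91.305
  Sum = 295.255 µg/mL·h
Tail: C_last/k_e = 27.60/0.078 = 353.846
AUC_0→∞ (oral capsule) = 295.255 + 353.846 = 649.101 µg/mL·h
F = (AUC_ev/D_ev)/(AUC_iv/D_iv) = (649.101/10)/(1270/10) = 64.9101/127 = 0.5111

F = 0.511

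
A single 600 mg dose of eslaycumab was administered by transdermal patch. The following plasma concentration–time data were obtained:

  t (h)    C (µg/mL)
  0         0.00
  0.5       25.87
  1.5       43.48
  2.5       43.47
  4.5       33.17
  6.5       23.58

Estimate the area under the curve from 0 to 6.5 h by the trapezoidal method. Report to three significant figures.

AUC = 218 µg/mL·h

Trapezoidal AUC_0→6.5:
  [0→0.5]: (0.00+25.87)/2 × 0.5 = 6.4675
  [0.5→1.5]: (25.87+43.48)/2 × 1 = 34.675
  [1.5→2.5]: (43.48+43.47)/2 × 1 = 43.475
  [2.5→4.5]: (43.47+33.17)/2 × 2 = 76.64
  [4.5→6.5]: (33.17+23.58)/2 × 2 = 56.75
  Sum = 218.0075 µg/mL·h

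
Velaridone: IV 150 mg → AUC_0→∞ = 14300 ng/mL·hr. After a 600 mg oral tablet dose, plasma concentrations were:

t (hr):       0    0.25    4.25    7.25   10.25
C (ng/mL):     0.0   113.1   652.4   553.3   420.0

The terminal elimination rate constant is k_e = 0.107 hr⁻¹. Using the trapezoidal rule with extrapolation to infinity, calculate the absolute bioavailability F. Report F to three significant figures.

F = 0.153

Trapezoidal AUC_0→10.25 (oral tablet):
  [0→0.25]: (0.0+113.1)/2 × 0.25 = 14.1375
  [0.25→4.25]: (113.1+652.4)/2 × 4 = 1531.0
  [4.25→7.25]: (652.4+553.3)/2 × 3 = 1808.55
  [7.25→10.25]: (553.3+420.0)/2 × 3 = 1459.95
  Sum = 4813.6375 ng/mL·hr
Tail: C_last/k_e = 420.0/0.107 = 3925.234
AUC_0→∞ (oral tablet) = 4813.6375 + 3925.234 = 8738.8715 ng/mL·hr
F = (AUC_ev/D_ev)/(AUC_iv/D_iv) = (8738.8715/600)/(14300/150) = 14.5648/95.3333 = 0.1528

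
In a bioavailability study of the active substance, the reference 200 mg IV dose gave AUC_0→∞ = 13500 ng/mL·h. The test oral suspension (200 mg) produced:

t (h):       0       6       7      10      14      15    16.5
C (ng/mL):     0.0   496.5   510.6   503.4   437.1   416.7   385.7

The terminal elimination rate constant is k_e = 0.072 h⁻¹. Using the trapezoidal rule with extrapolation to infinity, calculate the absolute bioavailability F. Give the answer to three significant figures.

F = 0.873

Trapezoidal AUC_0→16.5 (oral suspension):
  [0→6]: (0.0+496.5)/2 × 6 = 1489.5
  [6→7]: (496.5+510.6)/2 × 1 = 503.55
  [7→10]: (510.6+503.4)/2 × 3 = 1521.0
  [10→14]: (503.4+437.1)/2 × 4 = 1881.0
  [14→15]: (437.1+416.7)/2 × 1 = 426.9
  [15→16.5]: (416.7+385.7)/2 × 1.5 = 601.8
  Sum = 6423.75 ng/mL·h
Tail: C_last/k_e = 385.7/0.072 = 5356.944
AUC_0→∞ (oral suspension) = 6423.75 + 5356.944 = 11780.694 ng/mL·h
F = (AUC_ev/D_ev)/(AUC_iv/D_iv) = (11780.694/200)/(13500/200) = 58.90347/67.5 = 0.8726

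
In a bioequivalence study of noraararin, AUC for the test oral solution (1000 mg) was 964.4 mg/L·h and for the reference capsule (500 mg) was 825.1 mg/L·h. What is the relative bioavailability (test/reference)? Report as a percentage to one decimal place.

F_rel = (AUC_test/D_test) / (AUC_ref/D_ref)
      = (964.4/1000) / (825.1/500)
      = 0.9644 / 1.6502 = 0.5844 = 58.44%

F_rel = 58.4%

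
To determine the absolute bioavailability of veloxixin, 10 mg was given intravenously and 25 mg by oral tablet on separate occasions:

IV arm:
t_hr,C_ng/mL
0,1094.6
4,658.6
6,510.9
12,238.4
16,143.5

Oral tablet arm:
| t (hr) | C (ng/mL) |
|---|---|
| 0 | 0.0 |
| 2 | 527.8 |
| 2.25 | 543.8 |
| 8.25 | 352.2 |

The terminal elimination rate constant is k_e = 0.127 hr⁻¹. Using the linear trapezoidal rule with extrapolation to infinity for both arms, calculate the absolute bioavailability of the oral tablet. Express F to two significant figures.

Trapezoidal AUC_0→16 (IV):
  [0→4]: (1094.6+658.6)/2 × 4 = 3506.4
  [4→6]: (658.6+510.9)/2 × 2 = 1169.5
  [6→12]: (510.9+238.4)/2 × 6 = 2247.9
  [12→16]: (238.4+143.5)/2 × 4 = 763.8
  Sum = 7687.6 ng/mL·hr
IV tail: 143.5/0.127 = 1129.921; AUC_iv,0→∞ = 7687.6 + 1129.921 = 8817.521 ng/mL·hr
Trapezoidal AUC_0→8.25 (oral tablet):
  [0→2]: (0.0+527.8)/2 × 2 = 527.8
  [2→2.25]: (527.8+543.8)/2 × 0.25 = 133.95
  [2.25→8.25]: (543.8+352.2)/2 × 6 = 2688.0
  Sum = 3349.75 ng/mL·hr
oral tablet tail: 352.2/0.127 = 2773.228; AUC_ev,0→∞ = 3349.75 + 2773.228 = 6122.978 ng/mL·hr
F = (AUC_ev/D_ev)/(AUC_iv/D_iv) = (6122.978/25)/(8817.521/10) = 244.91912/881.7521 = 0.2778

F = 0.28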